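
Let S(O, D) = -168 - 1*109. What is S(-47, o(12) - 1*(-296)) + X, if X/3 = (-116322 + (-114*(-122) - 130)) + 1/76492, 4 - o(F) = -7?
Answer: -23552575225/76492 ≈ -3.0791e+5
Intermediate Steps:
o(F) = 11 (o(F) = 4 - 1*(-7) = 4 + 7 = 11)
S(O, D) = -277 (S(O, D) = -168 - 109 = -277)
X = -23531386941/76492 (X = 3*((-116322 + (-114*(-122) - 130)) + 1/76492) = 3*((-116322 + (13908 - 130)) + 1/76492) = 3*((-116322 + 13778) + 1/76492) = 3*(-102544 + 1/76492) = 3*(-7843795647/76492) = -23531386941/76492 ≈ -3.0763e+5)
S(-47, o(12) - 1*(-296)) + X = -277 - 23531386941/76492 = -23552575225/76492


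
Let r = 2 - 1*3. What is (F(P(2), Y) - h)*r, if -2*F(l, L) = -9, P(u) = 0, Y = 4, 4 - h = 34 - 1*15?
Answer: -39/2 ≈ -19.500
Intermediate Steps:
h = -15 (h = 4 - (34 - 1*15) = 4 - (34 - 15) = 4 - 1*19 = 4 - 19 = -15)
F(l, L) = 9/2 (F(l, L) = -1/2*(-9) = 9/2)
r = -1 (r = 2 - 3 = -1)
(F(P(2), Y) - h)*r = (9/2 - 1*(-15))*(-1) = (9/2 + 15)*(-1) = (39/2)*(-1) = -39/2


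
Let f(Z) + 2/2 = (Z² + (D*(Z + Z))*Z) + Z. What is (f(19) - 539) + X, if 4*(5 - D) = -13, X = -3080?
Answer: 5433/2 ≈ 2716.5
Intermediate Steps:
D = 33/4 (D = 5 - ¼*(-13) = 5 + 13/4 = 33/4 ≈ 8.2500)
f(Z) = -1 + Z + 35*Z²/2 (f(Z) = -1 + ((Z² + (33*(Z + Z)/4)*Z) + Z) = -1 + ((Z² + (33*(2*Z)/4)*Z) + Z) = -1 + ((Z² + (33*Z/2)*Z) + Z) = -1 + ((Z² + 33*Z²/2) + Z) = -1 + (35*Z²/2 + Z) = -1 + (Z + 35*Z²/2) = -1 + Z + 35*Z²/2)
(f(19) - 539) + X = ((-1 + 19 + (35/2)*19²) - 539) - 3080 = ((-1 + 19 + (35/2)*361) - 539) - 3080 = ((-1 + 19 + 12635/2) - 539) - 3080 = (12671/2 - 539) - 3080 = 11593/2 - 3080 = 5433/2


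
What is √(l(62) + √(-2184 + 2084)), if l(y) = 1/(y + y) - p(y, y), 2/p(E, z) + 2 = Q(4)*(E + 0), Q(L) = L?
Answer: √(-3813 + 581558760*I)/7626 ≈ 2.2361 + 2.2361*I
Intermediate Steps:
p(E, z) = 2/(-2 + 4*E) (p(E, z) = 2/(-2 + 4*(E + 0)) = 2/(-2 + 4*E))
l(y) = 1/(2*y) - 1/(-1 + 2*y) (l(y) = 1/(y + y) - 1/(-1 + 2*y) = 1/(2*y) - 1/(-1 + 2*y))
√(l(62) + √(-2184 + 2084)) = √(-½/(62*(-1 + 2*62)) + √(-2184 + 2084)) = √(-½*1/62/(-1 + 124) + √(-100)) = √(-½*1/62/123 + 10*I) = √(-½*1/62*1/123 + 10*I) = √(-1/15252 + 10*I)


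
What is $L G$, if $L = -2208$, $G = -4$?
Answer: $8832$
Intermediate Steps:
$L G = \left(-2208\right) \left(-4\right) = 8832$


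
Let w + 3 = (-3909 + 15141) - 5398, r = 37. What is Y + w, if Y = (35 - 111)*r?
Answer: 3019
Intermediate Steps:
Y = -2812 (Y = (35 - 111)*37 = -76*37 = -2812)
w = 5831 (w = -3 + ((-3909 + 15141) - 5398) = -3 + (11232 - 5398) = -3 + 5834 = 5831)
Y + w = -2812 + 5831 = 3019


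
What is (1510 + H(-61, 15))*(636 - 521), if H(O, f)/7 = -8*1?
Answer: 167210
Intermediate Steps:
H(O, f) = -56 (H(O, f) = 7*(-8*1) = 7*(-8) = -56)
(1510 + H(-61, 15))*(636 - 521) = (1510 - 56)*(636 - 521) = 1454*115 = 167210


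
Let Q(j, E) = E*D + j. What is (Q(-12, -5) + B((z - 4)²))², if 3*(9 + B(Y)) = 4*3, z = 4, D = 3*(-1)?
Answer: 4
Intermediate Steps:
D = -3
Q(j, E) = j - 3*E (Q(j, E) = E*(-3) + j = -3*E + j = j - 3*E)
B(Y) = -5 (B(Y) = -9 + (4*3)/3 = -9 + (⅓)*12 = -9 + 4 = -5)
(Q(-12, -5) + B((z - 4)²))² = ((-12 - 3*(-5)) - 5)² = ((-12 + 15) - 5)² = (3 - 5)² = (-2)² = 4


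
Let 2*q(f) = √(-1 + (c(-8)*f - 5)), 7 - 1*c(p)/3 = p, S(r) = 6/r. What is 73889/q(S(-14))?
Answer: -147778*I*√1239/177 ≈ -29388.0*I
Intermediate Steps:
c(p) = 21 - 3*p
q(f) = √(-6 + 45*f)/2 (q(f) = √(-1 + ((21 - 3*(-8))*f - 5))/2 = √(-1 + ((21 + 24)*f - 5))/2 = √(-1 + (45*f - 5))/2 = √(-1 + (-5 + 45*f))/2 = √(-6 + 45*f)/2)
73889/q(S(-14)) = 73889/((√(-6 + 45*(6/(-14)))/2)) = 73889/((√(-6 + 45*(6*(-1/14)))/2)) = 73889/((√(-6 + 45*(-3/7))/2)) = 73889/((√(-6 - 135/7)/2)) = 73889/((√(-177/7)/2)) = 73889/(((I*√1239/7)/2)) = 73889/((I*√1239/14)) = 73889*(-2*I*√1239/177) = -147778*I*√1239/177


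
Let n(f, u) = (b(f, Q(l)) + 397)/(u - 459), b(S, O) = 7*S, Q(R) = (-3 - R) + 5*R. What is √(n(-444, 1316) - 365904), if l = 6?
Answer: I*√268740150223/857 ≈ 604.9*I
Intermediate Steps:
Q(R) = -3 + 4*R
n(f, u) = (397 + 7*f)/(-459 + u) (n(f, u) = (7*f + 397)/(u - 459) = (397 + 7*f)/(-459 + u))
√(n(-444, 1316) - 365904) = √((397 + 7*(-444))/(-459 + 1316) - 365904) = √((397 - 3108)/857 - 365904) = √((1/857)*(-2711) - 365904) = √(-2711/857 - 365904) = √(-313582439/857) = I*√268740150223/857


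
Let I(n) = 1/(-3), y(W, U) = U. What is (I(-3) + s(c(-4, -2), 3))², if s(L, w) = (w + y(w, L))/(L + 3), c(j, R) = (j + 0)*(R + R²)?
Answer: 4/9 ≈ 0.44444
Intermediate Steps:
c(j, R) = j*(R + R²)
s(L, w) = (L + w)/(3 + L) (s(L, w) = (w + L)/(L + 3) = (L + w)/(3 + L))
I(n) = -⅓
(I(-3) + s(c(-4, -2), 3))² = (-⅓ + (-2*(-4)*(1 - 2) + 3)/(3 - 2*(-4)*(1 - 2)))² = (-⅓ + (-2*(-4)*(-1) + 3)/(3 - 2*(-4)*(-1)))² = (-⅓ + (-8 + 3)/(3 - 8))² = (-⅓ - 5/(-5))² = (-⅓ - ⅕*(-5))² = (-⅓ + 1)² = (⅔)² = 4/9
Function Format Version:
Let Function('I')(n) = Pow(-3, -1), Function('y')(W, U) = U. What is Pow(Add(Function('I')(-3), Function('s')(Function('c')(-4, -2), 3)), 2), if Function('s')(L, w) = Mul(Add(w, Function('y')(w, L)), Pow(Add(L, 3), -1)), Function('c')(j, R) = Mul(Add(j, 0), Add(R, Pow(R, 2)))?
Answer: Rational(4, 9) ≈ 0.44444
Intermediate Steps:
Function('c')(j, R) = Mul(j, Add(R, Pow(R, 2)))
Function('s')(L, w) = Mul(Pow(Add(3, L), -1), Add(L, w)) (Function('s')(L, w) = Mul(Add(w, L), Pow(Add(L, 3), -1)) = Mul(Add(L, w), Pow(Add(3, L), -1)) = Mul(Pow(Add(3, L), -1), Add(L, w)))
Function('I')(n) = Rational(-1, 3)
Pow(Add(Function('I')(-3), Function('s')(Function('c')(-4, -2), 3)), 2) = Pow(Add(Rational(-1, 3), Mul(Pow(Add(3, Mul(-2, -4, Add(1, -2))), -1), Add(Mul(-2, -4, Add(1, -2)), 3))), 2) = Pow(Add(Rational(-1, 3), Mul(Pow(Add(3, Mul(-2, -4, -1)), -1), Add(Mul(-2, -4, -1), 3))), 2) = Pow(Add(Rational(-1, 3), Mul(Pow(Add(3, -8), -1), Add(-8, 3))), 2) = Pow(Add(Rational(-1, 3), Mul(Pow(-5, -1), -5)), 2) = Pow(Add(Rational(-1, 3), Mul(Rational(-1, 5), -5)), 2) = Pow(Add(Rational(-1, 3), 1), 2) = Pow(Rational(2, 3), 2) = Rational(4, 9)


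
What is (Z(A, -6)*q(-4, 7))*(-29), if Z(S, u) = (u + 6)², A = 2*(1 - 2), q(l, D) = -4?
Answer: 0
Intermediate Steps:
A = -2 (A = 2*(-1) = -2)
Z(S, u) = (6 + u)²
(Z(A, -6)*q(-4, 7))*(-29) = ((6 - 6)²*(-4))*(-29) = (0²*(-4))*(-29) = (0*(-4))*(-29) = 0*(-29) = 0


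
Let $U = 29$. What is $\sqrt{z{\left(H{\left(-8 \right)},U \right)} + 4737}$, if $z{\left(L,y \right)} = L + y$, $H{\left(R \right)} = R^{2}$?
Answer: $\sqrt{4830} \approx 69.498$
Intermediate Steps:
$\sqrt{z{\left(H{\left(-8 \right)},U \right)} + 4737} = \sqrt{\left(\left(-8\right)^{2} + 29\right) + 4737} = \sqrt{\left(64 + 29\right) + 4737} = \sqrt{93 + 4737} = \sqrt{4830}$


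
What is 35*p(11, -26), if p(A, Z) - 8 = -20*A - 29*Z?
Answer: 18970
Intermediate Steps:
p(A, Z) = 8 - 29*Z - 20*A (p(A, Z) = 8 + (-20*A - 29*Z) = 8 + (-29*Z - 20*A) = 8 - 29*Z - 20*A)
35*p(11, -26) = 35*(8 - 29*(-26) - 20*11) = 35*(8 + 754 - 220) = 35*542 = 18970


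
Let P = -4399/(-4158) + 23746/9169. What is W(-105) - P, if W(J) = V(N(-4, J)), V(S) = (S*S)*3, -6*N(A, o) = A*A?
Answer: 674256677/38124702 ≈ 17.686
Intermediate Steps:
N(A, o) = -A²/6 (N(A, o) = -A*A/6 = -A²/6)
V(S) = 3*S² (V(S) = S²*3 = 3*S²)
W(J) = 64/3 (W(J) = 3*(-⅙*(-4)²)² = 3*(-⅙*16)² = 3*(-8/3)² = 3*(64/9) = 64/3)
P = 139070299/38124702 (P = -4399*(-1/4158) + 23746*(1/9169) = 4399/4158 + 23746/9169 = 139070299/38124702 ≈ 3.6478)
W(-105) - P = 64/3 - 1*139070299/38124702 = 64/3 - 139070299/38124702 = 674256677/38124702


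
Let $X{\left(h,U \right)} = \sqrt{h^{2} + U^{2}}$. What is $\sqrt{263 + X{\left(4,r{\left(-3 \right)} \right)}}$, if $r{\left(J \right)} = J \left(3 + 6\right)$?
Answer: $\sqrt{263 + \sqrt{745}} \approx 17.038$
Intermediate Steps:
$r{\left(J \right)} = 9 J$ ($r{\left(J \right)} = J 9 = 9 J$)
$X{\left(h,U \right)} = \sqrt{U^{2} + h^{2}}$
$\sqrt{263 + X{\left(4,r{\left(-3 \right)} \right)}} = \sqrt{263 + \sqrt{\left(9 \left(-3\right)\right)^{2} + 4^{2}}} = \sqrt{263 + \sqrt{\left(-27\right)^{2} + 16}} = \sqrt{263 + \sqrt{729 + 16}} = \sqrt{263 + \sqrt{745}}$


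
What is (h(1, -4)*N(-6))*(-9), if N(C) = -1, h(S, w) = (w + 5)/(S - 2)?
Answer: -9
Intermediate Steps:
h(S, w) = (5 + w)/(-2 + S)
(h(1, -4)*N(-6))*(-9) = (((5 - 4)/(-2 + 1))*(-1))*(-9) = ((1/(-1))*(-1))*(-9) = (-1*1*(-1))*(-9) = -1*(-1)*(-9) = 1*(-9) = -9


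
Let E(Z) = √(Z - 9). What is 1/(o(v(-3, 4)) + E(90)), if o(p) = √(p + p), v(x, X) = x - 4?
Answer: 9/95 - I*√14/95 ≈ 0.094737 - 0.039386*I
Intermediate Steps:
E(Z) = √(-9 + Z)
v(x, X) = -4 + x
o(p) = √2*√p (o(p) = √(2*p) = √2*√p)
1/(o(v(-3, 4)) + E(90)) = 1/(√2*√(-4 - 3) + √(-9 + 90)) = 1/(√2*√(-7) + √81) = 1/(√2*(I*√7) + 9) = 1/(I*√14 + 9) = 1/(9 + I*√14)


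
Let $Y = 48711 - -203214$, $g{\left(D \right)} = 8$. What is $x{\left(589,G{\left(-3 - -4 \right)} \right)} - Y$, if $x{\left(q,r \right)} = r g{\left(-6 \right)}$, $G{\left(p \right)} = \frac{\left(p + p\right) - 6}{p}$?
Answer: $-251957$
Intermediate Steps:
$Y = 251925$ ($Y = 48711 + 203214 = 251925$)
$G{\left(p \right)} = \frac{-6 + 2 p}{p}$ ($G{\left(p \right)} = \frac{2 p - 6}{p} = \frac{-6 + 2 p}{p}$)
$x{\left(q,r \right)} = 8 r$ ($x{\left(q,r \right)} = r 8 = 8 r$)
$x{\left(589,G{\left(-3 - -4 \right)} \right)} - Y = 8 \left(2 - \frac{6}{-3 - -4}\right) - 251925 = 8 \left(2 - \frac{6}{-3 + 4}\right) - 251925 = 8 \left(2 - \frac{6}{1}\right) - 251925 = 8 \left(2 - 6\right) - 251925 = 8 \left(-4\right) - 251925 = -32 - 251925 = -251957$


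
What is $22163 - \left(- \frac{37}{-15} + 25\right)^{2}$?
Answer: $\frac{4816931}{225} \approx 21409.0$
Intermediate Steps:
$22163 - \left(- \frac{37}{-15} + 25\right)^{2} = 22163 - \left(\left(-37\right) \left(- \frac{1}{15}\right) + 25\right)^{2} = 22163 - \left(\frac{37}{15} + 25\right)^{2} = 22163 - \left(\frac{412}{15}\right)^{2} = 22163 - \frac{169744}{225} = \frac{4816931}{225}$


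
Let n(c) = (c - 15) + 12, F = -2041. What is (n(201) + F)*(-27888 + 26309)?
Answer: 2910097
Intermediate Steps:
n(c) = -3 + c (n(c) = (-15 + c) + 12 = -3 + c)
(n(201) + F)*(-27888 + 26309) = ((-3 + 201) - 2041)*(-27888 + 26309) = (198 - 2041)*(-1579) = -1843*(-1579) = 2910097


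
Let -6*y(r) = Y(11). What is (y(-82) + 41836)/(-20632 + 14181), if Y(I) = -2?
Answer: -125509/19353 ≈ -6.4852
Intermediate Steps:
y(r) = ⅓ (y(r) = -⅙*(-2) = ⅓)
(y(-82) + 41836)/(-20632 + 14181) = (⅓ + 41836)/(-20632 + 14181) = (125509/3)/(-6451) = (125509/3)*(-1/6451) = -125509/19353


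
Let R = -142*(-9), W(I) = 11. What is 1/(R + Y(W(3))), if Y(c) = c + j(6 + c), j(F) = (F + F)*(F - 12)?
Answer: 1/1459 ≈ 0.00068540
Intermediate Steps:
R = 1278
j(F) = 2*F*(-12 + F) (j(F) = (2*F)*(-12 + F) = 2*F*(-12 + F))
Y(c) = c + 2*(-6 + c)*(6 + c) (Y(c) = c + 2*(6 + c)*(-12 + (6 + c)) = c + 2*(6 + c)*(-6 + c) = c + 2*(-6 + c)*(6 + c))
1/(R + Y(W(3))) = 1/(1278 + (-72 + 11 + 2*11²)) = 1/(1278 + (-72 + 11 + 2*121)) = 1/(1278 + (-72 + 11 + 242)) = 1/(1278 + 181) = 1/1459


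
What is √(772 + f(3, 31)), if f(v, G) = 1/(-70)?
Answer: √3782730/70 ≈ 27.785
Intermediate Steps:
f(v, G) = -1/70
√(772 + f(3, 31)) = √(772 - 1/70) = √(54039/70) = √3782730/70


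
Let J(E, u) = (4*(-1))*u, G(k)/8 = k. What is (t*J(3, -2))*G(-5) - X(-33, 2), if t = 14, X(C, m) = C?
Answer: -4447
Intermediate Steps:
G(k) = 8*k
J(E, u) = -4*u
(t*J(3, -2))*G(-5) - X(-33, 2) = (14*(-4*(-2)))*(8*(-5)) - 1*(-33) = (14*8)*(-40) + 33 = 112*(-40) + 33 = -4480 + 33 = -4447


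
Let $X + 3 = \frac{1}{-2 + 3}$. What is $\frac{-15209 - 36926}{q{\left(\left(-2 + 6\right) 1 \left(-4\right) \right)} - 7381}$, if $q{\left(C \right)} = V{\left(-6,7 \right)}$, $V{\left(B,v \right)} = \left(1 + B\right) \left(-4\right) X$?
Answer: $\frac{52135}{7421} \approx 7.0253$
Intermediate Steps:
$X = -2$ ($X = -3 + \frac{1}{-2 + 3} = -3 + 1^{-1} = -3 + 1 = -2$)
$V{\left(B,v \right)} = 8 + 8 B$ ($V{\left(B,v \right)} = \left(1 + B\right) \left(-4\right) \left(-2\right) = \left(-4 - 4 B\right) \left(-2\right) = 8 + 8 B$)
$q{\left(C \right)} = -40$ ($q{\left(C \right)} = 8 + 8 \left(-6\right) = 8 - 48 = -40$)
$\frac{-15209 - 36926}{q{\left(\left(-2 + 6\right) 1 \left(-4\right) \right)} - 7381} = \frac{-15209 - 36926}{-40 - 7381} = - \frac{52135}{-7421} = \left(-52135\right) \left(- \frac{1}{7421}\right) = \frac{52135}{7421}$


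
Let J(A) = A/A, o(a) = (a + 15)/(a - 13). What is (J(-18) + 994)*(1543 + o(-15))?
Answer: 1535285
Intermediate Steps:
o(a) = (15 + a)/(-13 + a)
J(A) = 1
(J(-18) + 994)*(1543 + o(-15)) = (1 + 994)*(1543 + (15 - 15)/(-13 - 15)) = 995*(1543 + 0/(-28)) = 995*(1543 - 1/28*0) = 995*(1543 + 0) = 995*1543 = 1535285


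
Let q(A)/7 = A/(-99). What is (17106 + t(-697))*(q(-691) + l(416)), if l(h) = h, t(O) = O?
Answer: 755158589/99 ≈ 7.6279e+6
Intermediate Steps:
q(A) = -7*A/99 (q(A) = 7*(A/(-99)) = 7*(A*(-1/99)) = 7*(-A/99) = -7*A/99)
(17106 + t(-697))*(q(-691) + l(416)) = (17106 - 697)*(-7/99*(-691) + 416) = 16409*(4837/99 + 416) = 16409*(46021/99) = 755158589/99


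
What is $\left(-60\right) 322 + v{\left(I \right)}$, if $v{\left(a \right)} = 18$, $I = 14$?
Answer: $-19302$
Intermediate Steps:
$\left(-60\right) 322 + v{\left(I \right)} = \left(-60\right) 322 + 18 = -19320 + 18 = -19302$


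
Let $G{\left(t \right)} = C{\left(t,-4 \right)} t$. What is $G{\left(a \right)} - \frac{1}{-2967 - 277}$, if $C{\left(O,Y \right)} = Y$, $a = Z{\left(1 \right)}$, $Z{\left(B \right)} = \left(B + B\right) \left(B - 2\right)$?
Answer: $\frac{25953}{3244} \approx 8.0003$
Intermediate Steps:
$Z{\left(B \right)} = 2 B \left(-2 + B\right)$
$a = -2$ ($a = 2 \cdot 1 \left(-2 + 1\right) = 2 \cdot 1 \left(-1\right) = -2$)
$G{\left(t \right)} = - 4 t$
$G{\left(a \right)} - \frac{1}{-2967 - 277} = \left(-4\right) \left(-2\right) - \frac{1}{-2967 - 277} = 8 - \frac{1}{-3244} = 8 - - \frac{1}{3244} = 8 + \frac{1}{3244} = \frac{25953}{3244}$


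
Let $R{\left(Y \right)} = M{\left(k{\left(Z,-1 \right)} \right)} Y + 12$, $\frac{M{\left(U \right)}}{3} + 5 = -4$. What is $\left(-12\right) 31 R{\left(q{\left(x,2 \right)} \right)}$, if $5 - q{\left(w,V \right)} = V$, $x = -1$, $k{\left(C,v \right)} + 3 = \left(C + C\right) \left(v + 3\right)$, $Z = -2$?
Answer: $25668$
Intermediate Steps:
$k{\left(C,v \right)} = -3 + 2 C \left(3 + v\right)$ ($k{\left(C,v \right)} = -3 + \left(C + C\right) \left(v + 3\right) = -3 + 2 C \left(3 + v\right)$)
$M{\left(U \right)} = -27$ ($M{\left(U \right)} = -15 + 3 \left(-4\right) = -15 - 12 = -27$)
$q{\left(w,V \right)} = 5 - V$
$R{\left(Y \right)} = 12 - 27 Y$ ($R{\left(Y \right)} = - 27 Y + 12 = 12 - 27 Y$)
$\left(-12\right) 31 R{\left(q{\left(x,2 \right)} \right)} = \left(-12\right) 31 \left(12 - 27 \left(5 - 2\right)\right) = - 372 \left(12 - 27 \left(5 - 2\right)\right) = - 372 \left(12 - 81\right) = \left(-372\right) \left(-69\right) = 25668$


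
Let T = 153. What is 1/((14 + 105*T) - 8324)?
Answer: 1/7755 ≈ 0.00012895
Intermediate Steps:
1/((14 + 105*T) - 8324) = 1/((14 + 105*153) - 8324) = 1/((14 + 16065) - 8324) = 1/(16079 - 8324) = 1/7755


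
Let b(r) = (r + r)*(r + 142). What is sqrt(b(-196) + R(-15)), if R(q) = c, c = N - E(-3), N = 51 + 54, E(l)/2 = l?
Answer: sqrt(21279) ≈ 145.87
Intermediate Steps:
E(l) = 2*l
N = 105
b(r) = 2*r*(142 + r) (b(r) = (2*r)*(142 + r) = 2*r*(142 + r))
c = 111 (c = 105 - 2*(-3) = 105 - 1*(-6) = 105 + 6 = 111)
R(q) = 111
sqrt(b(-196) + R(-15)) = sqrt(2*(-196)*(142 - 196) + 111) = sqrt(2*(-196)*(-54) + 111) = sqrt(21168 + 111) = sqrt(21279)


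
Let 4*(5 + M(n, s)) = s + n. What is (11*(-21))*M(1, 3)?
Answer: 924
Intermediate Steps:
M(n, s) = -5 + n/4 + s/4 (M(n, s) = -5 + (s + n)/4 = -5 + (n + s)/4 = -5 + (n/4 + s/4) = -5 + n/4 + s/4)
(11*(-21))*M(1, 3) = (11*(-21))*(-5 + (¼)*1 + (¼)*3) = -231*(-5 + ¼ + ¾) = -231*(-4) = 924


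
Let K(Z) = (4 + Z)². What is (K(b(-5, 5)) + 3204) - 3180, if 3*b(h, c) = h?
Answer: 265/9 ≈ 29.444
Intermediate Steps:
b(h, c) = h/3
(K(b(-5, 5)) + 3204) - 3180 = ((4 + (⅓)*(-5))² + 3204) - 3180 = ((4 - 5/3)² + 3204) - 3180 = ((7/3)² + 3204) - 3180 = (49/9 + 3204) - 3180 = 28885/9 - 3180 = 265/9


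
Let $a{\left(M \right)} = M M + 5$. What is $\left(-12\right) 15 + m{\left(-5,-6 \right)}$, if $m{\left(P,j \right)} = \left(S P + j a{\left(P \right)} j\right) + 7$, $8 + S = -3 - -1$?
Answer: $957$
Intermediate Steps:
$a{\left(M \right)} = 5 + M^{2}$ ($a{\left(M \right)} = M^{2} + 5 = 5 + M^{2}$)
$S = -10$ ($S = -8 - 2 = -10$)
$m{\left(P,j \right)} = 7 - 10 P + j^{2} \left(5 + P^{2}\right)$ ($m{\left(P,j \right)} = \left(- 10 P + j \left(5 + P^{2}\right) j\right) + 7 = \left(- 10 P + j^{2} \left(5 + P^{2}\right)\right) + 7 = 7 - 10 P + j^{2} \left(5 + P^{2}\right)$)
$\left(-12\right) 15 + m{\left(-5,-6 \right)} = \left(-12\right) 15 + \left(7 - -50 + \left(-6\right)^{2} \left(5 + \left(-5\right)^{2}\right)\right) = -180 + \left(7 + 50 + 36 \left(5 + 25\right)\right) = -180 + \left(7 + 50 + 36 \cdot 30\right) = -180 + \left(7 + 50 + 1080\right) = -180 + 1137 = 957$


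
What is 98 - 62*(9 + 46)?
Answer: -3312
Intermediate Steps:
98 - 62*(9 + 46) = 98 - 62*55 = 98 - 3410 = -3312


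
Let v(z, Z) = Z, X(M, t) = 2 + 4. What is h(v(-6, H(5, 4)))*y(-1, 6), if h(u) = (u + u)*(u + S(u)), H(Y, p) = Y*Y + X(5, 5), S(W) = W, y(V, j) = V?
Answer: -3844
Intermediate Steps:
X(M, t) = 6
H(Y, p) = 6 + Y² (H(Y, p) = Y*Y + 6 = Y² + 6 = 6 + Y²)
h(u) = 4*u² (h(u) = (u + u)*(u + u) = (2*u)*(2*u) = 4*u²)
h(v(-6, H(5, 4)))*y(-1, 6) = (4*(6 + 5²)²)*(-1) = (4*(6 + 25)²)*(-1) = (4*31²)*(-1) = (4*961)*(-1) = 3844*(-1) = -3844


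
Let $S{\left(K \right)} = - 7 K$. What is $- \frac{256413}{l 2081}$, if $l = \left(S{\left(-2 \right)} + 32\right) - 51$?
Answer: $\frac{256413}{10405} \approx 24.643$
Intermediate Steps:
$l = -5$ ($l = \left(\left(-7\right) \left(-2\right) + 32\right) - 51 = \left(14 + 32\right) - 51 = 46 - 51 = -5$)
$- \frac{256413}{l 2081} = - \frac{256413}{\left(-5\right) 2081} = - \frac{256413}{-10405} = \left(-256413\right) \left(- \frac{1}{10405}\right) = \frac{256413}{10405}$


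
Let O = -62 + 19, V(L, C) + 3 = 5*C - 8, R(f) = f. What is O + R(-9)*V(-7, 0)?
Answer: 56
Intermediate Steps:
V(L, C) = -11 + 5*C (V(L, C) = -3 + (5*C - 8) = -3 + (-8 + 5*C) = -11 + 5*C)
O = -43
O + R(-9)*V(-7, 0) = -43 - 9*(-11 + 5*0) = -43 - 9*(-11 + 0) = -43 - 9*(-11) = -43 + 99 = 56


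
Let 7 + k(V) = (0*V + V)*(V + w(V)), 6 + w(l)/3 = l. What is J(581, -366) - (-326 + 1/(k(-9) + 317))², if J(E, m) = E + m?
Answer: -67201427585/633616 ≈ -1.0606e+5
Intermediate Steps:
w(l) = -18 + 3*l
k(V) = -7 + V*(-18 + 4*V) (k(V) = -7 + (0*V + V)*(V + (-18 + 3*V)) = -7 + (0 + V)*(-18 + 4*V) = -7 + V*(-18 + 4*V))
J(581, -366) - (-326 + 1/(k(-9) + 317))² = (581 - 366) - (-326 + 1/((-7 - 18*(-9) + 4*(-9)²) + 317))² = 215 - (-326 + 1/((-7 + 162 + 4*81) + 317))² = 215 - (-326 + 1/((-7 + 162 + 324) + 317))² = 215 - (-326 + 1/(479 + 317))² = 215 - (-326 + 1/796)² = 215 - (-259495/796)² = 215 - 1*67337655025/633616 = 215 - 67337655025/633616 = -67201427585/633616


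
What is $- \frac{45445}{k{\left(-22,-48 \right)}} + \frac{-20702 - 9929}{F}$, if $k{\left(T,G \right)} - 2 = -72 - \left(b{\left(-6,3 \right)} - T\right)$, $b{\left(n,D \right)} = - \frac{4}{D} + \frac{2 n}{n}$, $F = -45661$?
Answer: $\frac{6233707853}{12693758} \approx 491.08$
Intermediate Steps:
$b{\left(n,D \right)} = 2 - \frac{4}{D}$ ($b{\left(n,D \right)} = - \frac{4}{D} + 2 = 2 - \frac{4}{D}$)
$k{\left(T,G \right)} = - \frac{212}{3} + T$ ($k{\left(T,G \right)} = 2 - \left(74 - \frac{4}{3} - T\right) = 2 - \left(\frac{218}{3} - T\right) = 2 + \left(-72 + \left(- \frac{2}{3} + T\right)\right) = 2 + \left(- \frac{218}{3} + T\right) = - \frac{212}{3} + T$)
$- \frac{45445}{k{\left(-22,-48 \right)}} + \frac{-20702 - 9929}{F} = - \frac{45445}{- \frac{212}{3} - 22} + \frac{-20702 - 9929}{-45661} = - \frac{45445}{- \frac{278}{3}} - - \frac{30631}{45661} = \left(-45445\right) \left(- \frac{3}{278}\right) + \frac{30631}{45661} = \frac{136335}{278} + \frac{30631}{45661} = \frac{6233707853}{12693758}$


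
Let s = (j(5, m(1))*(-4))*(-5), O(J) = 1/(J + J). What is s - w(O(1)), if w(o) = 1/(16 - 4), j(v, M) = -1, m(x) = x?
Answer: -241/12 ≈ -20.083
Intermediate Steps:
O(J) = 1/(2*J)
w(o) = 1/12
s = -20 (s = -1*(-4)*(-5) = 4*(-5) = -20)
s - w(O(1)) = -20 - 1*1/12 = -20 - 1/12 = -241/12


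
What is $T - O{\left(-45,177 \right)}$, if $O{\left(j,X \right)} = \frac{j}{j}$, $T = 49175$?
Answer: $49174$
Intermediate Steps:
$O{\left(j,X \right)} = 1$
$T - O{\left(-45,177 \right)} = 49175 - 1 = 49174$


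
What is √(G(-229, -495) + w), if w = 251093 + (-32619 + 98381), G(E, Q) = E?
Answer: √316626 ≈ 562.70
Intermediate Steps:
w = 316855 (w = 251093 + 65762 = 316855)
√(G(-229, -495) + w) = √(-229 + 316855) = √316626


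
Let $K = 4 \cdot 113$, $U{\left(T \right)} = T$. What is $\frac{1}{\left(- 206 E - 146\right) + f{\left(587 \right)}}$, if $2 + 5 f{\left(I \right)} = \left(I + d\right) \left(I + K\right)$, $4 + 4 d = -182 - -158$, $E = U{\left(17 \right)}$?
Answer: $\frac{5}{584378} \approx 8.5561 \cdot 10^{-6}$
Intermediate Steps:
$K = 452$
$E = 17$
$d = -7$ ($d = -1 + \frac{-182 - -158}{4} = -1 + \frac{-182 + 158}{4} = -1 + \frac{1}{4} \left(-24\right) = -1 - 6 = -7$)
$f{\left(I \right)} = - \frac{2}{5} + \frac{\left(-7 + I\right) \left(452 + I\right)}{5}$ ($f{\left(I \right)} = - \frac{2}{5} + \frac{\left(I - 7\right) \left(I + 452\right)}{5} = - \frac{2}{5} + \frac{\left(-7 + I\right) \left(452 + I\right)}{5}$)
$\frac{1}{\left(- 206 E - 146\right) + f{\left(587 \right)}} = \frac{1}{\left(\left(-206\right) 17 - 146\right) + \left(- \frac{3166}{5} + 89 \cdot 587 + \frac{587^{2}}{5}\right)} = \frac{1}{\left(-3502 - 146\right) + \left(- \frac{3166}{5} + 52243 + \frac{1}{5} \cdot 344569\right)} = \frac{1}{-3648 + \left(- \frac{3166}{5} + 52243 + \frac{344569}{5}\right)} = \frac{1}{-3648 + \frac{602618}{5}} = \frac{1}{\frac{584378}{5}} = \frac{5}{584378}$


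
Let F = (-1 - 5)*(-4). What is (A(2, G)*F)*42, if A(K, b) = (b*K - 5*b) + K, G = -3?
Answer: 11088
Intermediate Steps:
A(K, b) = K - 5*b + K*b (A(K, b) = (K*b - 5*b) + K = (-5*b + K*b) + K = K - 5*b + K*b)
F = 24 (F = -6*(-4) = 24)
(A(2, G)*F)*42 = ((2 - 5*(-3) + 2*(-3))*24)*42 = ((2 + 15 - 6)*24)*42 = (11*24)*42 = 264*42 = 11088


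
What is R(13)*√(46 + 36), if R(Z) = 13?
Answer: 13*√82 ≈ 117.72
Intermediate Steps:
R(13)*√(46 + 36) = 13*√(46 + 36) = 13*√82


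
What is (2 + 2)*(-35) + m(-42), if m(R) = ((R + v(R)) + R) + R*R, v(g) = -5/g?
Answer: 64685/42 ≈ 1540.1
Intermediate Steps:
m(R) = R² - 5/R + 2*R (m(R) = ((R - 5/R) + R) + R*R = (-5/R + 2*R) + R² = R² - 5/R + 2*R)
(2 + 2)*(-35) + m(-42) = (2 + 2)*(-35) + (-5 + (-42)²*(2 - 42))/(-42) = 4*(-35) - (-5 + 1764*(-40))/42 = -140 - (-5 - 70560)/42 = -140 - 1/42*(-70565) = -140 + 70565/42 = 64685/42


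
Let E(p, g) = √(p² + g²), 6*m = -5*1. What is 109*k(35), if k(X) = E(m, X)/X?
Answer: 109*√1765/42 ≈ 109.03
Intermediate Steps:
m = -⅚ (m = (-5*1)/6 = (⅙)*(-5) = -⅚ ≈ -0.83333)
E(p, g) = √(g² + p²)
k(X) = √(25/36 + X²)/X (k(X) = √(X² + (-⅚)²)/X = √(X² + 25/36)/X = √(25/36 + X²)/X)
109*k(35) = 109*((⅙)*√(25 + 36*35²)/35) = 109*((⅙)*(1/35)*√(25 + 36*1225)) = 109*((⅙)*(1/35)*√(25 + 44100)) = 109*((⅙)*(1/35)*√44125) = 109*((⅙)*(1/35)*(5*√1765)) = 109*(√1765/42) = 109*√1765/42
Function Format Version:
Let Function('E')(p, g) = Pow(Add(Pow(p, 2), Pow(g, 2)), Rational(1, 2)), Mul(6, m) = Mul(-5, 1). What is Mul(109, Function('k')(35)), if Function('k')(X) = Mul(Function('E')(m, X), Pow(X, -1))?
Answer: Mul(Rational(109, 42), Pow(1765, Rational(1, 2))) ≈ 109.03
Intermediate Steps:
m = Rational(-5, 6) (m = Mul(Rational(1, 6), Mul(-5, 1)) = Mul(Rational(1, 6), -5) = Rational(-5, 6) ≈ -0.83333)
Function('E')(p, g) = Pow(Add(Pow(g, 2), Pow(p, 2)), Rational(1, 2))
Function('k')(X) = Mul(Pow(X, -1), Pow(Add(Rational(25, 36), Pow(X, 2)), Rational(1, 2))) (Function('k')(X) = Mul(Pow(Add(Pow(X, 2), Pow(Rational(-5, 6), 2)), Rational(1, 2)), Pow(X, -1)) = Mul(Pow(Add(Pow(X, 2), Rational(25, 36)), Rational(1, 2)), Pow(X, -1)) = Mul(Pow(Add(Rational(25, 36), Pow(X, 2)), Rational(1, 2)), Pow(X, -1)) = Mul(Pow(X, -1), Pow(Add(Rational(25, 36), Pow(X, 2)), Rational(1, 2))))
Mul(109, Function('k')(35)) = Mul(109, Mul(Rational(1, 6), Pow(35, -1), Pow(Add(25, Mul(36, Pow(35, 2))), Rational(1, 2)))) = Mul(109, Mul(Rational(1, 6), Rational(1, 35), Pow(Add(25, Mul(36, 1225)), Rational(1, 2)))) = Mul(109, Mul(Rational(1, 6), Rational(1, 35), Pow(Add(25, 44100), Rational(1, 2)))) = Mul(109, Mul(Rational(1, 6), Rational(1, 35), Pow(44125, Rational(1, 2)))) = Mul(109, Mul(Rational(1, 6), Rational(1, 35), Mul(5, Pow(1765, Rational(1, 2))))) = Mul(109, Mul(Rational(1, 42), Pow(1765, Rational(1, 2)))) = Mul(Rational(109, 42), Pow(1765, Rational(1, 2)))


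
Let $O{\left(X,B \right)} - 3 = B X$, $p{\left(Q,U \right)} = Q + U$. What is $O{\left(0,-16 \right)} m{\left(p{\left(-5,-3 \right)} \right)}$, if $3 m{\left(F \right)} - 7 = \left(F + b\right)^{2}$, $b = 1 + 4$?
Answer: $16$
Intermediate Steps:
$b = 5$
$m{\left(F \right)} = \frac{7}{3} + \frac{\left(5 + F\right)^{2}}{3}$ ($m{\left(F \right)} = \frac{7}{3} + \frac{\left(F + 5\right)^{2}}{3} = \frac{7}{3} + \frac{\left(5 + F\right)^{2}}{3}$)
$O{\left(X,B \right)} = 3 + B X$
$O{\left(0,-16 \right)} m{\left(p{\left(-5,-3 \right)} \right)} = \left(3 - 0\right) \left(\frac{7}{3} + \frac{\left(5 - 8\right)^{2}}{3}\right) = \left(3 + 0\right) \left(\frac{7}{3} + \frac{\left(5 - 8\right)^{2}}{3}\right) = 3 \left(\frac{7}{3} + \frac{\left(-3\right)^{2}}{3}\right) = 3 \left(\frac{7}{3} + \frac{1}{3} \cdot 9\right) = 3 \left(\frac{7}{3} + 3\right) = 3 \cdot \frac{16}{3} = 16$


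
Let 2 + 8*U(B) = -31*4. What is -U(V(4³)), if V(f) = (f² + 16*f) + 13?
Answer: 63/4 ≈ 15.750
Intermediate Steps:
V(f) = 13 + f² + 16*f
U(B) = -63/4 (U(B) = -¼ + (-31*4)/8 = -¼ + (⅛)*(-124) = -¼ - 31/2 = -63/4)
-U(V(4³)) = -1*(-63/4) = 63/4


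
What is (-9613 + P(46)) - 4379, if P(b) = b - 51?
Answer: -13997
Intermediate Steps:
P(b) = -51 + b
(-9613 + P(46)) - 4379 = (-9613 + (-51 + 46)) - 4379 = (-9613 - 5) - 4379 = -9618 - 4379 = -13997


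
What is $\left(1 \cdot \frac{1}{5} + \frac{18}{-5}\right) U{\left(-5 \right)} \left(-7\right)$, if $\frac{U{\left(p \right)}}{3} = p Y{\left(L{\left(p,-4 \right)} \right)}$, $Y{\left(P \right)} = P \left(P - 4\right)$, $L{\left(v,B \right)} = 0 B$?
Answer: $0$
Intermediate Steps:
$L{\left(v,B \right)} = 0$
$Y{\left(P \right)} = P \left(-4 + P\right)$
$U{\left(p \right)} = 0$ ($U{\left(p \right)} = 3 p 0 \left(-4 + 0\right) = 3 p 0 \left(-4\right) = 3 p 0 = 3 \cdot 0 = 0$)
$\left(1 \cdot \frac{1}{5} + \frac{18}{-5}\right) U{\left(-5 \right)} \left(-7\right) = \left(1 \cdot \frac{1}{5} + \frac{18}{-5}\right) 0 \left(-7\right) = \left(1 \cdot \frac{1}{5} + 18 \left(- \frac{1}{5}\right)\right) 0 \left(-7\right) = \left(\frac{1}{5} - \frac{18}{5}\right) 0 \left(-7\right) = \left(- \frac{17}{5}\right) 0 \left(-7\right) = 0 \left(-7\right) = 0$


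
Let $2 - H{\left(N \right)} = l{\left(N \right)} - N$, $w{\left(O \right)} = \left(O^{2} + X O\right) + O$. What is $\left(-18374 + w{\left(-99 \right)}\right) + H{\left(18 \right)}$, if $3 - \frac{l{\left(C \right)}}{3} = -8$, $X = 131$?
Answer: $-21654$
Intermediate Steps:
$l{\left(C \right)} = 33$ ($l{\left(C \right)} = 9 - -24 = 9 + 24 = 33$)
$w{\left(O \right)} = O^{2} + 132 O$ ($w{\left(O \right)} = \left(O^{2} + 131 O\right) + O = O^{2} + 132 O$)
$H{\left(N \right)} = -31 + N$ ($H{\left(N \right)} = 2 - \left(33 - N\right) = 2 + \left(-33 + N\right) = -31 + N$)
$\left(-18374 + w{\left(-99 \right)}\right) + H{\left(18 \right)} = \left(-18374 - 99 \left(132 - 99\right)\right) + \left(-31 + 18\right) = \left(-18374 - 3267\right) - 13 = -21641 - 13 = -21654$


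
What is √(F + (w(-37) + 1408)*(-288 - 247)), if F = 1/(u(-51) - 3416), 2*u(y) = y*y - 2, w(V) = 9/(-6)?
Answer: I*√53932437277854/8466 ≈ 867.46*I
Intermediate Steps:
w(V) = -3/2 (w(V) = 9*(-⅙) = -3/2)
u(y) = -1 + y²/2 (u(y) = (y*y - 2)/2 = (y² - 2)/2 = (-2 + y²)/2 = -1 + y²/2)
F = -2/4233 (F = 1/((-1 + (½)*(-51)²) - 3416) = 1/((-1 + (½)*2601) - 3416) = 1/((-1 + 2601/2) - 3416) = 1/(2599/2 - 3416) = 1/(-4233/2) = -2/4233 ≈ -0.00047248)
√(F + (w(-37) + 1408)*(-288 - 247)) = √(-2/4233 + (-3/2 + 1408)*(-288 - 247)) = √(-2/4233 + (2813/2)*(-535)) = √(-2/4233 - 1504955/2) = √(-6370474519/8466) = I*√53932437277854/8466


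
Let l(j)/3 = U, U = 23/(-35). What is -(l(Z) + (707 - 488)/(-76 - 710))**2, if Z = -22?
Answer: -425720689/84088900 ≈ -5.0627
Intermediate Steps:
U = -23/35 (U = 23*(-1/35) = -23/35 ≈ -0.65714)
l(j) = -69/35 (l(j) = 3*(-23/35) = -69/35)
-(l(Z) + (707 - 488)/(-76 - 710))**2 = -(-69/35 + (707 - 488)/(-76 - 710))**2 = -(-69/35 + 219/(-786))**2 = -(-69/35 + 219*(-1/786))**2 = -(-69/35 - 73/262)**2 = -(-20633/9170)**2 = -1*425720689/84088900 = -425720689/84088900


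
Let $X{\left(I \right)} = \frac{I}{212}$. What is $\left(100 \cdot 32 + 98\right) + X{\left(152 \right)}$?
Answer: $\frac{174832}{53} \approx 3298.7$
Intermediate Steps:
$X{\left(I \right)} = \frac{I}{212}$ ($X{\left(I \right)} = I \frac{1}{212} = \frac{I}{212}$)
$\left(100 \cdot 32 + 98\right) + X{\left(152 \right)} = \left(100 \cdot 32 + 98\right) + \frac{1}{212} \cdot 152 = \left(3200 + 98\right) + \frac{38}{53} = 3298 + \frac{38}{53} = \frac{174832}{53}$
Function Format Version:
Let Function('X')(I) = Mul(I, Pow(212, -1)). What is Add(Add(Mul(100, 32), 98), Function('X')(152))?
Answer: Rational(174832, 53) ≈ 3298.7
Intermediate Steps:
Function('X')(I) = Mul(Rational(1, 212), I) (Function('X')(I) = Mul(I, Rational(1, 212)) = Mul(Rational(1, 212), I))
Add(Add(Mul(100, 32), 98), Function('X')(152)) = Add(Add(Mul(100, 32), 98), Mul(Rational(1, 212), 152)) = Add(Add(3200, 98), Rational(38, 53)) = Add(3298, Rational(38, 53)) = Rational(174832, 53)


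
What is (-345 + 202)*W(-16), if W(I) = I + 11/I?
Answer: 38181/16 ≈ 2386.3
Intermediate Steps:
(-345 + 202)*W(-16) = (-345 + 202)*(-16 + 11/(-16)) = -143*(-16 + 11*(-1/16)) = -143*(-16 - 11/16) = -143*(-267/16) = 38181/16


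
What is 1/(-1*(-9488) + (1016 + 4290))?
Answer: 1/14794 ≈ 6.7595e-5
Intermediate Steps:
1/(-1*(-9488) + (1016 + 4290)) = 1/(9488 + 5306) = 1/14794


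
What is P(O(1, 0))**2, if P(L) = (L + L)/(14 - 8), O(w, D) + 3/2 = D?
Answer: 1/4 ≈ 0.25000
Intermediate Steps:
O(w, D) = -3/2 + D
P(L) = L/3 (P(L) = (2*L)/6 = (2*L)*(1/6) = L/3)
P(O(1, 0))**2 = ((-3/2 + 0)/3)**2 = ((1/3)*(-3/2))**2 = (-1/2)**2 = 1/4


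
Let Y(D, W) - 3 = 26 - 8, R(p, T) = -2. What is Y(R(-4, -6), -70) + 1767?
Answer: 1788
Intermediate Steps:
Y(D, W) = 21 (Y(D, W) = 3 + (26 - 8) = 3 + 18 = 21)
Y(R(-4, -6), -70) + 1767 = 21 + 1767 = 1788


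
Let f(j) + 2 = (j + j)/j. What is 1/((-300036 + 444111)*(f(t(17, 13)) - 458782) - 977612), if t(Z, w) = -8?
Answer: -1/66099994262 ≈ -1.5129e-11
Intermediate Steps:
f(j) = 0 (f(j) = -2 + (j + j)/j = -2 + (2*j)/j = -2 + 2 = 0)
1/((-300036 + 444111)*(f(t(17, 13)) - 458782) - 977612) = 1/((-300036 + 444111)*(0 - 458782) - 977612) = 1/(144075*(-458782) - 977612) = 1/(-66099016650 - 977612) = 1/(-66099994262) = -1/66099994262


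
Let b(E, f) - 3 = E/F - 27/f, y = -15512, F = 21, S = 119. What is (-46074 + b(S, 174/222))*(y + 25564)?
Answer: -40315365412/87 ≈ -4.6339e+8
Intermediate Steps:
b(E, f) = 3 - 27/f + E/21 (b(E, f) = 3 + (E/21 - 27/f) = 3 + (-27/f + E/21) = 3 - 27/f + E/21)
(-46074 + b(S, 174/222))*(y + 25564) = (-46074 + (3 - 27/(174/222) + (1/21)*119))*(-15512 + 25564) = (-46074 + (3 - 27/(174*(1/222)) + 17/3))*10052 = (-46074 + (3 - 27/29/37 + 17/3))*10052 = (-46074 + (3 - 27*37/29 + 17/3))*10052 = (-46074 + (3 - 999/29 + 17/3))*10052 = (-46074 - 2243/87)*10052 = -4010681/87*10052 = -40315365412/87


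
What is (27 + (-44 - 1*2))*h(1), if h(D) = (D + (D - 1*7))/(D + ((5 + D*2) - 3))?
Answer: 19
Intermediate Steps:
h(D) = (-7 + 2*D)/(2 + 3*D) (h(D) = (D + (D - 7))/(D + ((5 + 2*D) - 3)) = (D + (-7 + D))/(D + (2 + 2*D)) = (-7 + 2*D)/(2 + 3*D))
(27 + (-44 - 1*2))*h(1) = (27 + (-44 - 1*2))*((-7 + 2*1)/(2 + 3*1)) = (27 + (-44 - 2))*((-7 + 2)/(2 + 3)) = (27 - 46)*(-5/5) = -19*(-5)/5 = -19*(-1) = 19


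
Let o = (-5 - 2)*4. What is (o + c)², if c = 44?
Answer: 256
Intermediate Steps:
o = -28 (o = -7*4 = -28)
(o + c)² = (-28 + 44)² = 16² = 256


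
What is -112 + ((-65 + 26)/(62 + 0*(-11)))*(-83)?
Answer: -3707/62 ≈ -59.790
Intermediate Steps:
-112 + ((-65 + 26)/(62 + 0*(-11)))*(-83) = -112 - 39/(62 + 0)*(-83) = -112 - 39/62*(-83) = -112 + 3237/62 = -3707/62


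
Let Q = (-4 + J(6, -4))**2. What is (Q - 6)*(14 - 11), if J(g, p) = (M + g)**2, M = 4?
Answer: 27630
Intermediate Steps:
J(g, p) = (4 + g)**2
Q = 9216 (Q = (-4 + (4 + 6)**2)**2 = (-4 + 10**2)**2 = (-4 + 100)**2 = 96**2 = 9216)
(Q - 6)*(14 - 11) = (9216 - 6)*(14 - 11) = 9210*3 = 27630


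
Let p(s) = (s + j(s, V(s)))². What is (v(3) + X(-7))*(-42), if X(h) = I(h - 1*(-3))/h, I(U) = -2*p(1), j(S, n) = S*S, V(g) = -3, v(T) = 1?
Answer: -90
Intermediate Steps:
j(S, n) = S²
p(s) = (s + s²)²
I(U) = -8 (I(U) = -2*1²*(1 + 1)² = -2*2² = -2*4 = -8)
X(h) = -8/h
(v(3) + X(-7))*(-42) = (1 - 8/(-7))*(-42) = (1 - 8*(-⅐))*(-42) = (1 + 8/7)*(-42) = (15/7)*(-42) = -90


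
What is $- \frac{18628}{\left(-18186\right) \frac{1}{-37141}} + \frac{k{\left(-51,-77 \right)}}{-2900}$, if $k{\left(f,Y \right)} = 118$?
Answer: $- \frac{501600883787}{13184850} \approx -38044.0$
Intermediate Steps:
$- \frac{18628}{\left(-18186\right) \frac{1}{-37141}} + \frac{k{\left(-51,-77 \right)}}{-2900} = - \frac{18628}{\left(-18186\right) \frac{1}{-37141}} + \frac{118}{-2900} = - \frac{18628}{\left(-18186\right) \left(- \frac{1}{37141}\right)} + 118 \left(- \frac{1}{2900}\right) = - \frac{18628}{\frac{18186}{37141}} - \frac{59}{1450} = \left(-18628\right) \frac{37141}{18186} - \frac{59}{1450} = - \frac{345931274}{9093} - \frac{59}{1450} = - \frac{501600883787}{13184850}$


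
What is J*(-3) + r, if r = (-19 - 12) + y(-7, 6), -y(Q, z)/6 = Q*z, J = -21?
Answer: 284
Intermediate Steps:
y(Q, z) = -6*Q*z
r = 221 (r = (-19 - 12) - 6*(-7)*6 = -31 + 252 = 221)
J*(-3) + r = -21*(-3) + 221 = 63 + 221 = 284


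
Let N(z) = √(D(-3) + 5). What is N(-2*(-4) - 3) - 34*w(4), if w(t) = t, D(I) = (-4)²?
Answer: -136 + √21 ≈ -131.42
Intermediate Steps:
D(I) = 16
N(z) = √21 (N(z) = √(16 + 5) = √21)
N(-2*(-4) - 3) - 34*w(4) = √21 - 34*4 = √21 - 136 = -136 + √21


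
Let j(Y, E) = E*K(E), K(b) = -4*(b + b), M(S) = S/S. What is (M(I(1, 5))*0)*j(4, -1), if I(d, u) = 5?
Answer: 0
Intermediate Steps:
M(S) = 1
K(b) = -8*b
j(Y, E) = -8*E² (j(Y, E) = E*(-8*E) = -8*E²)
(M(I(1, 5))*0)*j(4, -1) = (1*0)*(-8*(-1)²) = 0*(-8*1) = 0*(-8) = 0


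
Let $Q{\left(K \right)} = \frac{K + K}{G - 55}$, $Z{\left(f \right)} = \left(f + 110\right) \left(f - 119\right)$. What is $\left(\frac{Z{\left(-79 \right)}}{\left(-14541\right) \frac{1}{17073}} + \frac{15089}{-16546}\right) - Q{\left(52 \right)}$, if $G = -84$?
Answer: $\frac{80336595358863}{11147586218} \approx 7206.6$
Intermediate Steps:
$Z{\left(f \right)} = \left(-119 + f\right) \left(110 + f\right)$ ($Z{\left(f \right)} = \left(110 + f\right) \left(-119 + f\right) = \left(-119 + f\right) \left(110 + f\right)$)
$Q{\left(K \right)} = - \frac{2 K}{139}$ ($Q{\left(K \right)} = \frac{K + K}{-84 - 55} = \frac{2 K}{-139} = 2 K \left(- \frac{1}{139}\right) = - \frac{2 K}{139}$)
$\left(\frac{Z{\left(-79 \right)}}{\left(-14541\right) \frac{1}{17073}} + \frac{15089}{-16546}\right) - Q{\left(52 \right)} = \left(\frac{-13090 + \left(-79\right)^{2} - -711}{\left(-14541\right) \frac{1}{17073}} + \frac{15089}{-16546}\right) - \left(- \frac{2}{139}\right) 52 = \left(\frac{-13090 + 6241 + 711}{\left(-14541\right) \frac{1}{17073}} + 15089 \left(- \frac{1}{16546}\right)\right) - - \frac{104}{139} = \left(- \frac{6138}{- \frac{4847}{5691}} - \frac{15089}{16546}\right) + \frac{104}{139} = \left(\left(-6138\right) \left(- \frac{5691}{4847}\right) - \frac{15089}{16546}\right) + \frac{104}{139} = \left(\frac{34931358}{4847} - \frac{15089}{16546}\right) + \frac{104}{139} = \frac{577901113085}{80198462} + \frac{104}{139} = \frac{80336595358863}{11147586218}$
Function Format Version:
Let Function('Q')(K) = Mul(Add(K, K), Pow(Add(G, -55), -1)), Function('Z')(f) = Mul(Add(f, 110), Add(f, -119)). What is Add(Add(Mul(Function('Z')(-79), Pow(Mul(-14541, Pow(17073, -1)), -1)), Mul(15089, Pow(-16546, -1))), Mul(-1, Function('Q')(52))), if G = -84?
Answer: Rational(80336595358863, 11147586218) ≈ 7206.6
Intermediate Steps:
Function('Z')(f) = Mul(Add(-119, f), Add(110, f)) (Function('Z')(f) = Mul(Add(110, f), Add(-119, f)) = Mul(Add(-119, f), Add(110, f)))
Function('Q')(K) = Mul(Rational(-2, 139), K) (Function('Q')(K) = Mul(Add(K, K), Pow(Add(-84, -55), -1)) = Mul(Mul(2, K), Pow(-139, -1)) = Mul(Mul(2, K), Rational(-1, 139)) = Mul(Rational(-2, 139), K))
Add(Add(Mul(Function('Z')(-79), Pow(Mul(-14541, Pow(17073, -1)), -1)), Mul(15089, Pow(-16546, -1))), Mul(-1, Function('Q')(52))) = Add(Add(Mul(Add(-13090, Pow(-79, 2), Mul(-9, -79)), Pow(Mul(-14541, Pow(17073, -1)), -1)), Mul(15089, Pow(-16546, -1))), Mul(-1, Mul(Rational(-2, 139), 52))) = Add(Add(Mul(Add(-13090, 6241, 711), Pow(Mul(-14541, Rational(1, 17073)), -1)), Mul(15089, Rational(-1, 16546))), Mul(-1, Rational(-104, 139))) = Add(Add(Mul(-6138, Pow(Rational(-4847, 5691), -1)), Rational(-15089, 16546)), Rational(104, 139)) = Add(Add(Mul(-6138, Rational(-5691, 4847)), Rational(-15089, 16546)), Rational(104, 139)) = Add(Add(Rational(34931358, 4847), Rational(-15089, 16546)), Rational(104, 139)) = Add(Rational(577901113085, 80198462), Rational(104, 139)) = Rational(80336595358863, 11147586218)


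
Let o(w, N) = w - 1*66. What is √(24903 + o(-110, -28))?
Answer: √24727 ≈ 157.25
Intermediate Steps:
o(w, N) = -66 + w (o(w, N) = w - 66 = -66 + w)
√(24903 + o(-110, -28)) = √(24903 + (-66 - 110)) = √(24903 - 176) = √24727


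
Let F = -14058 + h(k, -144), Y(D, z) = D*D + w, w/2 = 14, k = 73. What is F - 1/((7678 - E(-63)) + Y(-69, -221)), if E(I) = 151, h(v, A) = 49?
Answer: -172534845/12316 ≈ -14009.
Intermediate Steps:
w = 28 (w = 2*14 = 28)
Y(D, z) = 28 + D**2 (Y(D, z) = D*D + 28 = D**2 + 28 = 28 + D**2)
F = -14009 (F = -14058 + 49 = -14009)
F - 1/((7678 - E(-63)) + Y(-69, -221)) = -14009 - 1/((7678 - 1*151) + (28 + (-69)**2)) = -14009 - 1/((7678 - 151) + (28 + 4761)) = -14009 - 1/(7527 + 4789) = -14009 - 1/12316 = -172534845/12316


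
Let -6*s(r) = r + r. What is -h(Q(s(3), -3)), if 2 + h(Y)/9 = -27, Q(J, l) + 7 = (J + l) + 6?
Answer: 261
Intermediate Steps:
s(r) = -r/3 (s(r) = -(r + r)/6 = -r/3)
Q(J, l) = -1 + J + l (Q(J, l) = -7 + ((J + l) + 6) = -7 + (6 + J + l) = -1 + J + l)
h(Y) = -261 (h(Y) = -18 + 9*(-27) = -18 - 243 = -261)
-h(Q(s(3), -3)) = -1*(-261) = 261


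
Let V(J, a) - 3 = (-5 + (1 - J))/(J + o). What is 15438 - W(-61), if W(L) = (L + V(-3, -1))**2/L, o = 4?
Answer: 945199/61 ≈ 15495.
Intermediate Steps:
V(J, a) = 3 + (-4 - J)/(4 + J) (V(J, a) = 3 + (-5 + (1 - J))/(J + 4) = 3 + (-4 - J)/(4 + J))
W(L) = (2 + L)**2/L (W(L) = (L + 2)**2/L = (2 + L)**2/L)
15438 - W(-61) = 15438 - (2 - 61)**2/(-61) = 15438 - (-1)*(-59)**2/61 = 15438 - (-1)*3481/61 = 15438 - 1*(-3481/61) = 15438 + 3481/61 = 945199/61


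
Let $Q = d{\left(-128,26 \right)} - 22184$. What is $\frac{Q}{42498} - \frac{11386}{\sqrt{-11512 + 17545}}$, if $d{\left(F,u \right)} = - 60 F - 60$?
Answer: $- \frac{7282}{21249} - \frac{11386 \sqrt{6033}}{6033} \approx -146.93$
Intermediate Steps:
$d{\left(F,u \right)} = -60 - 60 F$
$Q = -14564$ ($Q = \left(-60 - -7680\right) - 22184 = \left(-60 + 7680\right) - 22184 = 7620 - 22184 = -14564$)
$\frac{Q}{42498} - \frac{11386}{\sqrt{-11512 + 17545}} = - \frac{14564}{42498} - \frac{11386}{\sqrt{-11512 + 17545}} = \left(-14564\right) \frac{1}{42498} - \frac{11386}{\sqrt{6033}} = - \frac{7282}{21249} - 11386 \frac{\sqrt{6033}}{6033} = - \frac{7282}{21249} - \frac{11386 \sqrt{6033}}{6033}$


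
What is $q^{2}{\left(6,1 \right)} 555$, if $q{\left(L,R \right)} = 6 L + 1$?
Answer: $759795$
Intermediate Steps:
$q{\left(L,R \right)} = 1 + 6 L$
$q^{2}{\left(6,1 \right)} 555 = \left(1 + 6 \cdot 6\right)^{2} \cdot 555 = \left(1 + 36\right)^{2} \cdot 555 = 37^{2} \cdot 555 = 1369 \cdot 555 = 759795$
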